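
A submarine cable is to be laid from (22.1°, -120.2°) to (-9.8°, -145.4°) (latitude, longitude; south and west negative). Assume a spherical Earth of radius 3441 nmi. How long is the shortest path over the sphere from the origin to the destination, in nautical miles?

2423 nmi

cos σ = sin φ₁ sin φ₂ + cos φ₁ cos φ₂ cos Δλ
      = sin(22.10°)sin(-9.80°) + cos(22.10°)cos(-9.80°)cos(-25.20°) = 0.7621
σ = 40.352° → d = Rσ = 3441·0.70428 = 2423 nmi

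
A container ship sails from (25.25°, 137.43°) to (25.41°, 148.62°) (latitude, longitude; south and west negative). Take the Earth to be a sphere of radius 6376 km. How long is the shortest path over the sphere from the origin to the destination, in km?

Haversine: a = sin²(Δφ/2)+cos φ₁ cos φ₂ sin²(Δλ/2) = 0.00777;  σ = 2·atan2(√a,√(1−a))
σ = 10.112° → d = Rσ = 6376·0.17650 = 1125 km

1125 km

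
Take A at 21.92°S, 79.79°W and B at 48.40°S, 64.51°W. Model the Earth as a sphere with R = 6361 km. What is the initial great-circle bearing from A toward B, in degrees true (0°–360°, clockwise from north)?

159.0°

θ = atan2( sin Δλ·cos φ₂ ,  cos φ₁ sin φ₂ − sin φ₁ cos φ₂ cos Δλ )
  = atan2(+0.1750, -0.4546) = 158.95°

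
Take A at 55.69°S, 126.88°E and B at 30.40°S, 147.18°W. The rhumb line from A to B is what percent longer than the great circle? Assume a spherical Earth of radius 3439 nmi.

5.2%

Great circle: σ = 1.1013 rad → d_gc = Rσ = 3787.5 nmi
Rhumb: Δφ = +0.4414, Δλ = +1.4999, Δψ = +0.6180, q = Δφ/Δψ = 0.7142 → d_rh = R√(Δφ²+q²Δλ²) = 3984.5 nmi
Excess = (3984.5 − 3787.5) / 3787.5 = 197.0 / 3787.5 = 5.20% ≈ 5.2%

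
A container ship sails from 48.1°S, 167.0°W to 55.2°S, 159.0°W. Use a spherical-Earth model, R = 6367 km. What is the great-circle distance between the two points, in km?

961 km

cos σ = sin φ₁ sin φ₂ + cos φ₁ cos φ₂ cos Δλ
      = sin(-48.10°)sin(-55.20°) + cos(-48.10°)cos(-55.20°)cos(8.00°) = 0.9886
σ = 8.651° → d = Rσ = 6367·0.15099 = 961 km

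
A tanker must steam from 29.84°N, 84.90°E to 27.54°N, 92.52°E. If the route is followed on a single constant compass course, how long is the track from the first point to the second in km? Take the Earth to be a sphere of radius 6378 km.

Δψ = ln[tan(π/4+φ₂/2)/tan(π/4+φ₁/2)] = -0.0458;  Δφ = -0.0401 rad,  Δλ = +0.1330 rad
q = Δφ/Δψ = 0.8771
d = R·√(Δφ² + q²Δλ²) = 6378·0.12337 = 787 km

787 km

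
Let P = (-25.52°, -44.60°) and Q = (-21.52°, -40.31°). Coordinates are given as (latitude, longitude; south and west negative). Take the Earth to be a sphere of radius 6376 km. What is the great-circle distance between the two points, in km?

624 km

cos σ = sin φ₁ sin φ₂ + cos φ₁ cos φ₂ cos Δλ
      = sin(-25.52°)sin(-21.52°) + cos(-25.52°)cos(-21.52°)cos(4.29°) = 0.9952
σ = 5.609° → d = Rσ = 6376·0.09790 = 624 km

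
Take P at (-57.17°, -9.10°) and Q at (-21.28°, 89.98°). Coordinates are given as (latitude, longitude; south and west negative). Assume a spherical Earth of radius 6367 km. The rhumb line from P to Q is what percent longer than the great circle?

Great circle: σ = 1.3436 rad → d_gc = Rσ = 8554.8 km
Rhumb: Δφ = +0.6264, Δλ = +1.7293, Δψ = +0.8419, q = Δφ/Δψ = 0.7440 → d_rh = R√(Δφ²+q²Δλ²) = 9111.4 km
Excess = (9111.4 − 8554.8) / 8554.8 = 556.6 / 8554.8 = 6.51% ≈ 6.5%

6.5%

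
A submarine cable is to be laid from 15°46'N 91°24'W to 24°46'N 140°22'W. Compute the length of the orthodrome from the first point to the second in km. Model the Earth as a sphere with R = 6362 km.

5171 km

Haversine: a = sin²(Δφ/2)+cos φ₁ cos φ₂ sin²(Δλ/2) = 0.15624;  σ = 2·atan2(√a,√(1−a))
σ = 46.566° → d = Rσ = 6362·0.81273 = 5171 km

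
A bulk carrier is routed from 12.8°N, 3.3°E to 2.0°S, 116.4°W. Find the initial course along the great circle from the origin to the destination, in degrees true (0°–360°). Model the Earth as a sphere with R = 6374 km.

N = sin Δλ·cos φ₂ = -0.8681;  D = cos φ₁ sin φ₂ − sin φ₁ cos φ₂ cos Δλ = +0.0757
initial course = atan2(N, D) = 274.98°

275.0°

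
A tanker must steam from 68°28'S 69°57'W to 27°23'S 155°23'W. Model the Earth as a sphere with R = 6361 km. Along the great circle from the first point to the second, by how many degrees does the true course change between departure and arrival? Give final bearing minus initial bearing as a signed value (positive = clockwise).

At departure: θ₁ = atan2(sin Δλ cos φ₂, cos φ₁ sin φ₂ − sin φ₁ cos φ₂ cos Δλ) = 263.36°
At arrival: θ₂ = atan2(sin Δλ cos φ₁, −cos φ₂ sin φ₁ + sin φ₂ cos φ₁ cos Δλ) = 335.76°
Δθ = θ₂ − θ₁ = +72.4°

+72.4°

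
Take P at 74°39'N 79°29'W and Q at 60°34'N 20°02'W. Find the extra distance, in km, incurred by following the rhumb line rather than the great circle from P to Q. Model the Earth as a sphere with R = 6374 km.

Great circle: cos σ = sin φ₁ sin φ₂ + cos φ₁ cos φ₂ cos Δλ,  σ = 0.4371 rad → d_gc = 2786.1 km
Rhumb line: Δψ = -0.6673, q = Δφ/Δψ = 0.3683, d_rh = R√(Δφ²+q²Δλ²) = 2896.3 km
Excess = 2896.3 − 2786.1 = 110.2 ≈ 110 km

110 km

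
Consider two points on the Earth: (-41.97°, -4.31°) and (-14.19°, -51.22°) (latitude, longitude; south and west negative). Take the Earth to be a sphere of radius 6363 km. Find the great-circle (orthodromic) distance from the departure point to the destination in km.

cos σ = sin φ₁ sin φ₂ + cos φ₁ cos φ₂ cos Δλ
      = sin(-41.97°)sin(-14.19°) + cos(-41.97°)cos(-14.19°)cos(-46.91°) = 0.6564
σ = 48.978° → d = Rσ = 6363·0.85482 = 5439 km

5439 km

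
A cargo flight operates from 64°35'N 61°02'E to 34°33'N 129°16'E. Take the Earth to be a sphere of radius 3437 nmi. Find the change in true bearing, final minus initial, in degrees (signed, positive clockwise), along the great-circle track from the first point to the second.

At departure: θ₁ = atan2(sin Δλ cos φ₂, cos φ₁ sin φ₂ − sin φ₁ cos φ₂ cos Δλ) = 92.43°
At arrival: θ₂ = atan2(sin Δλ cos φ₁, −cos φ₂ sin φ₁ + sin φ₂ cos φ₁ cos Δλ) = 148.63°
Δθ = θ₂ − θ₁ = +56.2°

+56.2°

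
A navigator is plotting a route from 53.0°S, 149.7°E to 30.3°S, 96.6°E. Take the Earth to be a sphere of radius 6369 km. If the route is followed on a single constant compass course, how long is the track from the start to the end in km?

Rhumb course C = atan2(Δλ, Δψ) with Δψ = ln[tan(π/4+φ₂/2)/tan(π/4+φ₁/2)] = +0.5395, Δλ = -0.9268 → C = 300.20°
d = R·|Δφ| / |cos C| = 6369·0.39619 / 0.50308 = 5016 km

5016 km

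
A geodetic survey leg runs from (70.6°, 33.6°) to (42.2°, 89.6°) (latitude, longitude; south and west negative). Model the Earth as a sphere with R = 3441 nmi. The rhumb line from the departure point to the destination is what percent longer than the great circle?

Great circle: σ = 0.6901 rad → d_gc = Rσ = 2374.6 nmi
Rhumb: Δφ = -0.4957, Δλ = +0.9774, Δψ = -0.9526, q = Δφ/Δψ = 0.5203 → d_rh = R√(Δφ²+q²Δλ²) = 2443.7 nmi
Excess = (2443.7 − 2374.6) / 2374.6 = 69.1 / 2374.6 = 2.91% ≈ 2.9%

2.9%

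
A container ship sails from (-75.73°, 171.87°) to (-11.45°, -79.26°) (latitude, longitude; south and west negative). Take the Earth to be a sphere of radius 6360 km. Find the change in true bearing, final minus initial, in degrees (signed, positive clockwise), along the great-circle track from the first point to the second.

-97.4°

Initial bearing θ₁ = atan2(sin Δλ cos φ₂, cos φ₁ sin φ₂ − sin φ₁ cos φ₂ cos Δλ) = 111.01°
Final bearing θ₂ = (initial bearing from the destination back to the start) + 180° = 13.58°
Δθ = θ₂ − θ₁ = -97.4°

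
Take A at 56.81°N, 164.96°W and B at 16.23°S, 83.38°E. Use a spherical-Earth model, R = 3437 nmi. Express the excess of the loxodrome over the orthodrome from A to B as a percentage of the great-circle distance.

3.9%

Great circle: σ = 2.0130 rad → d_gc = Rσ = 6918.5 nmi
Rhumb: Δφ = -1.2748, Δλ = -1.9488, Δψ = -1.4977, q = Δφ/Δψ = 0.8511 → d_rh = R√(Δφ²+q²Δλ²) = 7190.2 nmi
Excess = (7190.2 − 6918.5) / 6918.5 = 271.7 / 6918.5 = 3.93% ≈ 3.9%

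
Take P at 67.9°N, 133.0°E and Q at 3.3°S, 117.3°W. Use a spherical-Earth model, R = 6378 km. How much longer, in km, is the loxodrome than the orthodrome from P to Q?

Great circle: cos σ = sin φ₁ sin φ₂ + cos φ₁ cos φ₂ cos Δλ,  σ = 1.7517 rad → d_gc = 11172.5 km
Rhumb line: Δψ = -1.6909, q = Δφ/Δψ = 0.7349, d_rh = R√(Δφ²+q²Δλ²) = 11973.2 km
Excess = 11973.2 − 11172.5 = 800.7 ≈ 801 km

801 km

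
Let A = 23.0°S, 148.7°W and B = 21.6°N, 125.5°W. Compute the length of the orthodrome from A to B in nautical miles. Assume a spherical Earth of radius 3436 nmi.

2998 nmi

cos σ = sin φ₁ sin φ₂ + cos φ₁ cos φ₂ cos Δλ
      = sin(-23.00°)sin(21.60°) + cos(-23.00°)cos(21.60°)cos(23.20°) = 0.6428
σ = 49.998° → d = Rσ = 3436·0.87263 = 2998 nmi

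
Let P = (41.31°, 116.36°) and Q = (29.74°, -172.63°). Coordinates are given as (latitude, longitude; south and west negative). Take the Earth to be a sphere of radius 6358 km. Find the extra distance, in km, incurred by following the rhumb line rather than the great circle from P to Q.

156 km

Great circle: cos σ = sin φ₁ sin φ₂ + cos φ₁ cos φ₂ cos Δλ,  σ = 1.0007 rad → d_gc = 6362.5 km
Rhumb line: Δψ = -0.2490, q = Δφ/Δψ = 0.8111, d_rh = R√(Δφ²+q²Δλ²) = 6518.7 km
Excess = 6518.7 − 6362.5 = 156.2 ≈ 156 km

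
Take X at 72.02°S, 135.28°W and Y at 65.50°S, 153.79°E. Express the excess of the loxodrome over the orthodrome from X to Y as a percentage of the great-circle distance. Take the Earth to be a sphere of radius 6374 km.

5.9%

Great circle: σ = 0.4339 rad → d_gc = Rσ = 2765.5 km
Rhumb: Δφ = +0.1138, Δλ = -1.2380, Δψ = +0.3166, q = Δφ/Δψ = 0.3595 → d_rh = R√(Δφ²+q²Δλ²) = 2927.8 km
Excess = (2927.8 − 2765.5) / 2765.5 = 162.3 / 2765.5 = 5.87% ≈ 5.9%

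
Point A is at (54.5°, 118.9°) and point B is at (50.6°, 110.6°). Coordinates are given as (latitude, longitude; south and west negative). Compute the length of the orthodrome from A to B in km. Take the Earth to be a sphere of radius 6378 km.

709 km

Haversine: a = sin²(Δφ/2)+cos φ₁ cos φ₂ sin²(Δλ/2) = 0.00309;  σ = 2·atan2(√a,√(1−a))
σ = 6.371° → d = Rσ = 6378·0.11120 = 709 km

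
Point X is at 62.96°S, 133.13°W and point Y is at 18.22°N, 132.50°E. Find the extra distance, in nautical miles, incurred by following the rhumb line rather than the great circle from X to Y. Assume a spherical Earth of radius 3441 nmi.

Great circle: cos σ = sin φ₁ sin φ₂ + cos φ₁ cos φ₂ cos Δλ,  σ = 1.8875 rad → d_gc = 6494.7 nmi
Rhumb line: Δψ = +1.7487, q = Δφ/Δψ = 0.8102, d_rh = R√(Δφ²+q²Δλ²) = 6697.4 nmi
Excess = 6697.4 − 6494.7 = 202.7 ≈ 203 nmi

203 nmi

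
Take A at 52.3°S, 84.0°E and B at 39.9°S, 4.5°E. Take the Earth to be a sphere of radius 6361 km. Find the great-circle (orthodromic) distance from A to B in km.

Haversine: a = sin²(Δφ/2)+cos φ₁ cos φ₂ sin²(Δλ/2) = 0.20349;  σ = 2·atan2(√a,√(1−a))
σ = 53.628° → d = Rσ = 6361·0.93599 = 5954 km

5954 km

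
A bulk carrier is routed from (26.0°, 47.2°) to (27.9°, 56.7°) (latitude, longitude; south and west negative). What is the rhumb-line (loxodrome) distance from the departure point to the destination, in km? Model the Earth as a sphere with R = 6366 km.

964 km

Rhumb course C = atan2(Δλ, Δψ) with Δψ = ln[tan(π/4+φ₂/2)/tan(π/4+φ₁/2)] = +0.0372, Δλ = +0.1658 → C = 77.35°
d = R·|Δφ| / |cos C| = 6366·0.03316 / 0.21894 = 964 km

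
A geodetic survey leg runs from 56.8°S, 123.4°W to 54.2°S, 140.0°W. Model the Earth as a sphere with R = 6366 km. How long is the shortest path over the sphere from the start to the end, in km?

Haversine: a = sin²(Δφ/2)+cos φ₁ cos φ₂ sin²(Δλ/2) = 0.00719;  σ = 2·atan2(√a,√(1−a))
σ = 9.728° → d = Rσ = 6366·0.16978 = 1081 km

1081 km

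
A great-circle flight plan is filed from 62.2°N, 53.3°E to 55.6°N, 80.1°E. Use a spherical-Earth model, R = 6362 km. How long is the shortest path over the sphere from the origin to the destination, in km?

cos σ = sin φ₁ sin φ₂ + cos φ₁ cos φ₂ cos Δλ
      = sin(62.20°)sin(55.60°) + cos(62.20°)cos(55.60°)cos(26.80°) = 0.9651
σ = 15.188° → d = Rσ = 6362·0.26509 = 1686 km

1686 km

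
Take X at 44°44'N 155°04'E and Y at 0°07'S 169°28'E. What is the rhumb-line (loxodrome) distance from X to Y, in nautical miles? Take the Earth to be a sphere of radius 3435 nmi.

Rhumb course C = atan2(Δλ, Δψ) with Δψ = ln[tan(π/4+φ₂/2)/tan(π/4+φ₁/2)] = -0.8768, Δλ = +0.2513 → C = 164.01°
d = R·|Δφ| / |cos C| = 3435·0.78278 / 0.96129 = 2797 nmi

2797 nmi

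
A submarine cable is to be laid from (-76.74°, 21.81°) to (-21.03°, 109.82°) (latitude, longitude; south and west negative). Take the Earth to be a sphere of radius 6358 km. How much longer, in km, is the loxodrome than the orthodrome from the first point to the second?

504 km

Great circle: cos σ = sin φ₁ sin φ₂ + cos φ₁ cos φ₂ cos Δλ,  σ = 1.2060 rad → d_gc = 7668.0 km
Rhumb line: Δψ = +1.7766, q = Δφ/Δψ = 0.5473, d_rh = R√(Δφ²+q²Δλ²) = 8172.4 km
Excess = 8172.4 − 7668.0 = 504.4 ≈ 504 km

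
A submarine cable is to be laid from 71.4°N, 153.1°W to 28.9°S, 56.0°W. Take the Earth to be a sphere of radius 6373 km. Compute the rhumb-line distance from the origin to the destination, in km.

Δψ = ln[tan(π/4+φ₂/2)/tan(π/4+φ₁/2)] = -2.3366;  Δφ = -1.7506 rad,  Δλ = +1.6947 rad
q = Δφ/Δψ = 0.7492
d = R·√(Δφ² + q²Δλ²) = 6373·2.16252 = 13782 km

13782 km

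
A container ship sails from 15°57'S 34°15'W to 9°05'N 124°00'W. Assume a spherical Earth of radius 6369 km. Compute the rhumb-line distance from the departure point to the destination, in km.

Δψ = ln[tan(π/4+φ₂/2)/tan(π/4+φ₁/2)] = +0.4412;  Δφ = +0.4369 rad,  Δλ = -1.5664 rad
q = Δφ/Δψ = 0.9902
d = R·√(Δφ² + q²Δλ²) = 6369·1.61141 = 10263 km

10263 km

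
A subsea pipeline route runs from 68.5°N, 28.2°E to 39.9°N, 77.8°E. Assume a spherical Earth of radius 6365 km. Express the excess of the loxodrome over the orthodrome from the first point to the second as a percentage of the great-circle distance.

2.2%

Great circle: σ = 0.6777 rad → d_gc = Rσ = 4313.3 km
Rhumb: Δφ = -0.4992, Δλ = +0.8657, Δψ = -0.9009, q = Δφ/Δψ = 0.5541 → d_rh = R√(Δφ²+q²Δλ²) = 4406.4 km
Excess = (4406.4 − 4313.3) / 4313.3 = 93.1 / 4313.3 = 2.16% ≈ 2.2%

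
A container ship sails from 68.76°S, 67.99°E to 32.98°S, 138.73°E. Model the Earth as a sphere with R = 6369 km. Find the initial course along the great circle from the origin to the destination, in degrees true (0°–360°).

θ = atan2( sin Δλ·cos φ₂ ,  cos φ₁ sin φ₂ − sin φ₁ cos φ₂ cos Δλ )
  = atan2(+0.7919, +0.0607) = 85.62°

85.6°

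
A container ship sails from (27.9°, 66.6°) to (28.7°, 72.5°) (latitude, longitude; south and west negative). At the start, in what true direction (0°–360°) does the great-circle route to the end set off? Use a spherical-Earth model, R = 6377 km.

79.9°

N = sin Δλ·cos φ₂ = +0.0902;  D = cos φ₁ sin φ₂ − sin φ₁ cos φ₂ cos Δλ = +0.0161
initial course = atan2(N, D) = 79.85°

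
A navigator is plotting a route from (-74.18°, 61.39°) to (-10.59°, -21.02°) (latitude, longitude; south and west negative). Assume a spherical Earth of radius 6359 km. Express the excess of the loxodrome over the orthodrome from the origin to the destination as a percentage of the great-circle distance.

5.0%

Great circle: σ = 1.3570 rad → d_gc = Rσ = 8628.9 km
Rhumb: Δφ = +1.1099, Δλ = -1.4383, Δψ = +1.7878, q = Δφ/Δψ = 0.6208 → d_rh = R√(Δφ²+q²Δλ²) = 9058.0 km
Excess = (9058.0 − 8628.9) / 8628.9 = 429.1 / 8628.9 = 4.97% ≈ 5.0%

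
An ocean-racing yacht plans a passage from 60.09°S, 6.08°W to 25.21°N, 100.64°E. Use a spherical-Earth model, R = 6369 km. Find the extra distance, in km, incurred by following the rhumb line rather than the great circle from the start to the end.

Great circle: cos σ = sin φ₁ sin φ₂ + cos φ₁ cos φ₂ cos Δλ,  σ = 2.0932 rad → d_gc = 13331.84 km
Rhumb line: Δψ = +1.7750, q = Δφ/Δψ = 0.8387, d_rh = R√(Δφ²+q²Δλ²) = 13744.33 km
Excess = 13744.33 − 13331.84 = 412.49 ≈ 412 km

412 km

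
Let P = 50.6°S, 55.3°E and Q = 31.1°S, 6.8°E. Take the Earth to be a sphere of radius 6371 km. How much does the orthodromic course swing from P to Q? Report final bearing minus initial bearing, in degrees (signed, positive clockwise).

+33.3°

Initial bearing θ₁ = atan2(sin Δλ cos φ₂, cos φ₁ sin φ₂ − sin φ₁ cos φ₂ cos Δλ) = 279.78°
Final bearing θ₂ = (initial bearing from the destination back to the start) + 180° = 313.07°
Δθ = θ₂ − θ₁ = +33.3°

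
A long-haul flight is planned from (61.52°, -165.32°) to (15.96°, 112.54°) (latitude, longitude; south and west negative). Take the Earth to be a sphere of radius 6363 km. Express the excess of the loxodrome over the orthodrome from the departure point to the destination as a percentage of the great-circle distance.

4.2%

Great circle: σ = 1.2615 rad → d_gc = Rσ = 8026.9 km
Rhumb: Δφ = -0.7952, Δλ = -1.4336, Δψ = -1.0891, q = Δφ/Δψ = 0.7302 → d_rh = R√(Δφ²+q²Δλ²) = 8364.4 km
Excess = (8364.4 − 8026.9) / 8026.9 = 337.5 / 8026.9 = 4.20% ≈ 4.2%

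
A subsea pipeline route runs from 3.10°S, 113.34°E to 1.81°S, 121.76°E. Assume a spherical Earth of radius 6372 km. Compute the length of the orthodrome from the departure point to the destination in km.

cos σ = sin φ₁ sin φ₂ + cos φ₁ cos φ₂ cos Δλ
      = sin(-3.10°)sin(-1.81°) + cos(-3.10°)cos(-1.81°)cos(8.42°) = 0.9890
σ = 8.510° → d = Rσ = 6372·0.14853 = 946 km

946 km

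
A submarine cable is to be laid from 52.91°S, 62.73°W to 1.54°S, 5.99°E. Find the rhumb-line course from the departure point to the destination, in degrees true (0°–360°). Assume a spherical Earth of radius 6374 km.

48.4°

Meridional parts: M(φ₁)=-1.0922, M(φ₂)=-0.0269 → ΔM = +1.0653;  Δλ = +1.1994 rad
tan C = Δλ / ΔM = +1.1258 → C = 48.39°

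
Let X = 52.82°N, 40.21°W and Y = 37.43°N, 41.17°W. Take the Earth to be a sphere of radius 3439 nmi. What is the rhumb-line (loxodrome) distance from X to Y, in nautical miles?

Δψ = ln[tan(π/4+φ₂/2)/tan(π/4+φ₁/2)] = -0.3842;  Δφ = -0.2686 rad,  Δλ = -0.0168 rad
q = Δφ/Δψ = 0.6991
d = R·√(Δφ² + q²Δλ²) = 3439·0.26886 = 925 nmi

925 nmi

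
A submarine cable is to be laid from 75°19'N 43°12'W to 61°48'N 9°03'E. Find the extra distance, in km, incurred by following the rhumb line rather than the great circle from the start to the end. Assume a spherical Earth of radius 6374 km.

Great circle: cos σ = sin φ₁ sin φ₂ + cos φ₁ cos φ₂ cos Δλ,  σ = 0.3875 rad → d_gc = 2470.0 km
Rhumb line: Δψ = -0.6676, q = Δφ/Δψ = 0.3534, d_rh = R√(Δφ²+q²Δλ²) = 2545.6 km
Excess = 2545.6 − 2470.0 = 75.6 ≈ 76 km

76 km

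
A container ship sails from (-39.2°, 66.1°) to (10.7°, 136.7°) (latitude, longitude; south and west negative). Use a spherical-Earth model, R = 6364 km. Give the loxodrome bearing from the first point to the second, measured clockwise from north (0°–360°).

52.9°

Meridional parts: M(φ₁)=-0.7448, M(φ₂)=+0.1878 → ΔM = +0.9326;  Δλ = +1.2322 rad
tan C = Δλ / ΔM = +1.3212 → C = 52.88°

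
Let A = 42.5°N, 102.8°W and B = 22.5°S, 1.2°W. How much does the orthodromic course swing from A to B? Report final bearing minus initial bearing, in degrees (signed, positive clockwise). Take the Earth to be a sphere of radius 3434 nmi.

At departure: θ₁ = atan2(sin Δλ cos φ₂, cos φ₁ sin φ₂ − sin φ₁ cos φ₂ cos Δλ) = 99.82°
At arrival: θ₂ = atan2(sin Δλ cos φ₁, −cos φ₂ sin φ₁ + sin φ₂ cos φ₁ cos Δλ) = 128.16°
Δθ = θ₂ − θ₁ = +28.3°

+28.3°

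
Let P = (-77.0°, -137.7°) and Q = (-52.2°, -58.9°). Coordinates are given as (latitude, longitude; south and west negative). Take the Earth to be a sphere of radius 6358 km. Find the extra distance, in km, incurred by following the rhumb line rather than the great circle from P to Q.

Great circle: cos σ = sin φ₁ sin φ₂ + cos φ₁ cos φ₂ cos Δλ,  σ = 0.6490 rad → d_gc = 4126.4 km
Rhumb line: Δψ = +1.1003, q = Δφ/Δψ = 0.3934, d_rh = R√(Δφ²+q²Δλ²) = 4405.3 km
Excess = 4405.3 − 4126.4 = 278.9 ≈ 279 km

279 km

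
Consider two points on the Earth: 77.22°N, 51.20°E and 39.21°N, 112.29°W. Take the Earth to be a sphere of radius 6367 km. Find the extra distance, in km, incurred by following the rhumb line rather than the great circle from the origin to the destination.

2339 km

Great circle: cos σ = sin φ₁ sin φ₂ + cos φ₁ cos φ₂ cos Δλ,  σ = 1.1016 rad → d_gc = 7013.9 km
Rhumb line: Δψ = -1.4443, q = Δφ/Δψ = 0.4593, d_rh = R√(Δφ²+q²Δλ²) = 9352.9 km
Excess = 9352.9 − 7013.9 = 2339.0 ≈ 2339 km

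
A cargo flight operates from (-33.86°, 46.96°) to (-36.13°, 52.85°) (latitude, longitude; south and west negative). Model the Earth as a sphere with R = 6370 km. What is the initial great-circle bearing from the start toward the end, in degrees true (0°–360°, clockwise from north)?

116.9°

θ = atan2( sin Δλ·cos φ₂ ,  cos φ₁ sin φ₂ − sin φ₁ cos φ₂ cos Δλ )
  = atan2(+0.0829, -0.0420) = 116.86°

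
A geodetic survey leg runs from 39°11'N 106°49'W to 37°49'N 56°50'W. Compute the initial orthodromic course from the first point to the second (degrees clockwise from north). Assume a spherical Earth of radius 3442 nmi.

N = sin Δλ·cos φ₂ = +0.6050;  D = cos φ₁ sin φ₂ − sin φ₁ cos φ₂ cos Δλ = +0.1543
initial course = atan2(N, D) = 75.69°

75.7°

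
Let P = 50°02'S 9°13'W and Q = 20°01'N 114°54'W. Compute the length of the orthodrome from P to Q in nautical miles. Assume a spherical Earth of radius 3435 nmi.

6905 nmi

Haversine: a = sin²(Δφ/2)+cos φ₁ cos φ₂ sin²(Δλ/2) = 0.71274;  σ = 2·atan2(√a,√(1−a))
σ = 115.182° → d = Rσ = 3435·2.01030 = 6905 nmi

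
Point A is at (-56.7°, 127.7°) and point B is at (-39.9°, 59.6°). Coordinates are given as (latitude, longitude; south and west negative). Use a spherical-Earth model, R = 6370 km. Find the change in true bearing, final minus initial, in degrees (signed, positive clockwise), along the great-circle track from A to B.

+54.0°

Initial bearing θ₁ = atan2(sin Δλ cos φ₂, cos φ₁ sin φ₂ − sin φ₁ cos φ₂ cos Δλ) = 260.98°
Final bearing θ₂ = (initial bearing from the destination back to the start) + 180° = 315.02°
Δθ = θ₂ − θ₁ = +54.0°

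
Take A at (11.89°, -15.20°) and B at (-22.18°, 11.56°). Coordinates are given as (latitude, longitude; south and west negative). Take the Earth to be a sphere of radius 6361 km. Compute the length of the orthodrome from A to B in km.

cos σ = sin φ₁ sin φ₂ + cos φ₁ cos φ₂ cos Δλ
      = sin(11.89°)sin(-22.18°) + cos(11.89°)cos(-22.18°)cos(26.76°) = 0.7313
σ = 43.004° → d = Rσ = 6361·0.75056 = 4774 km

4774 km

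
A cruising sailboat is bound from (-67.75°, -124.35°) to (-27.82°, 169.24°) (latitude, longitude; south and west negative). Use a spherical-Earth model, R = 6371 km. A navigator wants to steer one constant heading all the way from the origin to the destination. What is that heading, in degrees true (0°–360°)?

Meridional parts: M(φ₁)=-1.6264, M(φ₂)=-0.5058 → ΔM = +1.1205;  Δλ = -1.1591 rad
tan C = Δλ / ΔM = -1.0344 → C = 314.03°

314.0°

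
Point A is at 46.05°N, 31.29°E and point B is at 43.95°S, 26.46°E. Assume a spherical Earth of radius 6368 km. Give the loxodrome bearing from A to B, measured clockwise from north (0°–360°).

Δψ = ln[tan(π/4+φ₂/2)/tan(π/4+φ₁/2)] = -1.7632
Δλ = -0.0843 rad (taken the short way round)
course = atan2(Δλ, Δψ) = 182.74°

182.7°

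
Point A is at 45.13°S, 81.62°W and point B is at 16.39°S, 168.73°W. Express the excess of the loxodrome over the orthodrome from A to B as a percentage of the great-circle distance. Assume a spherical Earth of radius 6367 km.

3.2%

Great circle: σ = 1.3345 rad → d_gc = Rσ = 8496.8 km
Rhumb: Δφ = +0.5016, Δλ = -1.5204, Δψ = +0.5945, q = Δφ/Δψ = 0.8437 → d_rh = R√(Δφ²+q²Δλ²) = 8769.2 km
Excess = (8769.2 − 8496.8) / 8496.8 = 272.4 / 8496.8 = 3.21% ≈ 3.2%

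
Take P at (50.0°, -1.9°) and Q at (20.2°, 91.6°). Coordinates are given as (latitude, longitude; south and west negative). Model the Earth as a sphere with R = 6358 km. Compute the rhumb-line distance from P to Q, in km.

Δψ = ln[tan(π/4+φ₂/2)/tan(π/4+φ₁/2)] = -0.6506;  Δφ = -0.5201 rad,  Δλ = +1.6319 rad
q = Δφ/Δψ = 0.7994
d = R·√(Δφ² + q²Δλ²) = 6358·1.40445 = 8930 km

8930 km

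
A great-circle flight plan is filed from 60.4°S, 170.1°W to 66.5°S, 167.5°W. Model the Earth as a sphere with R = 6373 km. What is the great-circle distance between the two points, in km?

Haversine: a = sin²(Δφ/2)+cos φ₁ cos φ₂ sin²(Δλ/2) = 0.00293;  σ = 2·atan2(√a,√(1−a))
σ = 6.208° → d = Rσ = 6373·0.10836 = 691 km

691 km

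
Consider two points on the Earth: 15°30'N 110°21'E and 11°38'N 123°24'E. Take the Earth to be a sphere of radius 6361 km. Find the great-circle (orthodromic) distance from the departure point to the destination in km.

1472 km

cos σ = sin φ₁ sin φ₂ + cos φ₁ cos φ₂ cos Δλ
      = sin(15.50°)sin(11.63°) + cos(15.50°)cos(11.63°)cos(13.05°) = 0.9733
σ = 13.258° → d = Rσ = 6361·0.23139 = 1472 km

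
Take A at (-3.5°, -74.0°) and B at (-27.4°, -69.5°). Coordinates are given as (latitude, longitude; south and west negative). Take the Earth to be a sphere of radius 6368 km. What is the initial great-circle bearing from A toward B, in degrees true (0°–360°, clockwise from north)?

θ = atan2( sin Δλ·cos φ₂ ,  cos φ₁ sin φ₂ − sin φ₁ cos φ₂ cos Δλ )
  = atan2(+0.0697, -0.4053) = 170.25°

170.2°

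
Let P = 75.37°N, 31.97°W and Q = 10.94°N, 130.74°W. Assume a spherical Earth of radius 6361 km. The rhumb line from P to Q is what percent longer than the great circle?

Great circle: σ = 1.4245 rad → d_gc = Rσ = 9061.0 km
Rhumb: Δφ = -1.1245, Δλ = -1.7239, Δψ = -1.8607, q = Δφ/Δψ = 0.6043 → d_rh = R√(Δφ²+q²Δλ²) = 9751.0 km
Excess = (9751.0 − 9061.0) / 9061.0 = 690.0 / 9061.0 = 7.62% ≈ 7.6%

7.6%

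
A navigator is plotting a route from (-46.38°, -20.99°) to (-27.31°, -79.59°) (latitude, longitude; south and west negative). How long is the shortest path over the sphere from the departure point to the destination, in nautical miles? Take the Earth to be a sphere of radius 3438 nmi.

2961 nmi

Haversine: a = sin²(Δφ/2)+cos φ₁ cos φ₂ sin²(Δλ/2) = 0.17425;  σ = 2·atan2(√a,√(1−a))
σ = 49.344° → d = Rσ = 3438·0.86122 = 2961 nmi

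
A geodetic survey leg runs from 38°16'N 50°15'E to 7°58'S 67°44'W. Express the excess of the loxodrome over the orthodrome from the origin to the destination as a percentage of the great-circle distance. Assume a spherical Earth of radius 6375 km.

Great circle: σ = 2.0383 rad → d_gc = Rσ = 12994.3 km
Rhumb: Δφ = -0.8069, Δλ = -2.0592, Δψ = -0.8634, q = Δφ/Δψ = 0.9346 → d_rh = R√(Δφ²+q²Δλ²) = 13303.5 km
Excess = (13303.5 − 12994.3) / 12994.3 = 309.2 / 12994.3 = 2.38% ≈ 2.4%

2.4%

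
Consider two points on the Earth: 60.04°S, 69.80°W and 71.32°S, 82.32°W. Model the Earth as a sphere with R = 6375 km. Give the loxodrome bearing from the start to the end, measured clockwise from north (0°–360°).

204.2°

Δψ = ln[tan(π/4+φ₂/2)/tan(π/4+φ₁/2)] = -0.4867
Δλ = -0.2185 rad (taken the short way round)
course = atan2(Δλ, Δψ) = 204.18°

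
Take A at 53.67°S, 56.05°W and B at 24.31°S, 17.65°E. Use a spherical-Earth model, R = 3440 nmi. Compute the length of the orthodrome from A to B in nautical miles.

cos σ = sin φ₁ sin φ₂ + cos φ₁ cos φ₂ cos Δλ
      = sin(-53.67°)sin(-24.31°) + cos(-53.67°)cos(-24.31°)cos(73.70°) = 0.4832
σ = 61.106° → d = Rσ = 3440·1.06651 = 3669 nmi

3669 nmi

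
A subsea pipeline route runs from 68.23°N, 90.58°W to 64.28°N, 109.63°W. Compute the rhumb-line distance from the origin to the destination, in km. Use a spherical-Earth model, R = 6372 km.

Δψ = ln[tan(π/4+φ₂/2)/tan(π/4+φ₁/2)] = -0.1716;  Δφ = -0.0689 rad,  Δλ = -0.3325 rad
q = Δφ/Δψ = 0.4018
d = R·√(Δφ² + q²Δλ²) = 6372·0.15032 = 958 km

958 km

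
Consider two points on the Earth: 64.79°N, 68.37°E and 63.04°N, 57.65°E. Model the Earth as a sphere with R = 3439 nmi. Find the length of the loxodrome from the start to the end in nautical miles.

Δψ = ln[tan(π/4+φ₂/2)/tan(π/4+φ₁/2)] = -0.0695;  Δφ = -0.0305 rad,  Δλ = -0.1871 rad
q = Δφ/Δψ = 0.4395
d = R·√(Δφ² + q²Δλ²) = 3439·0.08773 = 302 nmi

302 nmi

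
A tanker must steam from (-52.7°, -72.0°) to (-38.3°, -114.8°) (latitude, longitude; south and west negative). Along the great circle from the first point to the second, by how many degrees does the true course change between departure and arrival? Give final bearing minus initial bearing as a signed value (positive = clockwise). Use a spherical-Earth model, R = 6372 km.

+31.5°

At departure: θ₁ = atan2(sin Δλ cos φ₂, cos φ₁ sin φ₂ − sin φ₁ cos φ₂ cos Δλ) = 278.79°
At arrival: θ₂ = atan2(sin Δλ cos φ₁, −cos φ₂ sin φ₁ + sin φ₂ cos φ₁ cos Δλ) = 310.26°
Δθ = θ₂ − θ₁ = +31.5°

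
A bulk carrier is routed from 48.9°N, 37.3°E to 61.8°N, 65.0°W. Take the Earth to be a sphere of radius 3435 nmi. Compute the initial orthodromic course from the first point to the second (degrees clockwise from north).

324.8°

θ = atan2( sin Δλ·cos φ₂ ,  cos φ₁ sin φ₂ − sin φ₁ cos φ₂ cos Δλ )
  = atan2(-0.4617, +0.6552) = 324.83°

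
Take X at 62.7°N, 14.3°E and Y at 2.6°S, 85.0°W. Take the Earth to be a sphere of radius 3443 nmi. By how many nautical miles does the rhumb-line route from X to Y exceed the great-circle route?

Great circle: cos σ = sin φ₁ sin φ₂ + cos φ₁ cos φ₂ cos Δλ,  σ = 1.6854 rad → d_gc = 5802.8 nmi
Rhumb line: Δψ = -1.4607, q = Δφ/Δψ = 0.7802, d_rh = R√(Δφ²+q²Δλ²) = 6088.8 nmi
Excess = 6088.8 − 5802.8 = 286.0 ≈ 286 nmi

286 nmi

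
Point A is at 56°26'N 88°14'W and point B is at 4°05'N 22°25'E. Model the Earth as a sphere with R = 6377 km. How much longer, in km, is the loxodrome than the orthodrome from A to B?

Great circle: cos σ = sin φ₁ sin φ₂ + cos φ₁ cos φ₂ cos Δλ,  σ = 1.7064 rad → d_gc = 10881.5 km
Rhumb line: Δψ = -1.1273, q = Δφ/Δψ = 0.8105, d_rh = R√(Δφ²+q²Δλ²) = 11557.5 km
Excess = 11557.5 − 10881.5 = 676.0 ≈ 676 km

676 km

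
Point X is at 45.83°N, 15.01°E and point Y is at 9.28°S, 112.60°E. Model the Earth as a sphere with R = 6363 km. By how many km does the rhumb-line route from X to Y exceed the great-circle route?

Great circle: cos σ = sin φ₁ sin φ₂ + cos φ₁ cos φ₂ cos Δλ,  σ = 1.7788 rad → d_gc = 11318.4 km
Rhumb line: Δψ = -1.0647, q = Δφ/Δψ = 0.9034, d_rh = R√(Δφ²+q²Δλ²) = 11546.5 km
Excess = 11546.5 − 11318.4 = 228.1 ≈ 228 km

228 km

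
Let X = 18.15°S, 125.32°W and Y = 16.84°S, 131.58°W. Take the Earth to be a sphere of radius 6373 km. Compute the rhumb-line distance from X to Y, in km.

Rhumb course C = atan2(Δλ, Δψ) with Δψ = ln[tan(π/4+φ₂/2)/tan(π/4+φ₁/2)] = +0.0240, Δλ = -0.1093 → C = 282.38°
d = R·|Δφ| / |cos C| = 6373·0.02286 / 0.21432 = 680 km

680 km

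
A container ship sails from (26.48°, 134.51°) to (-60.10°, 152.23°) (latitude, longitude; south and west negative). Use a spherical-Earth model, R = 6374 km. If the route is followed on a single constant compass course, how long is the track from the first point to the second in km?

Rhumb course C = atan2(Δλ, Δψ) with Δψ = ln[tan(π/4+φ₂/2)/tan(π/4+φ₁/2)] = -1.8000, Δλ = +0.3093 → C = 170.25°
d = R·|Δφ| / |cos C| = 6374·1.51111 / 0.98556 = 9773 km

9773 km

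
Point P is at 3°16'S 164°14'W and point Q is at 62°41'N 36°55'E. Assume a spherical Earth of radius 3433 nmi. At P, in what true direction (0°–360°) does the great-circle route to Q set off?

349.1°

θ = atan2( sin Δλ·cos φ₂ ,  cos φ₁ sin φ₂ − sin φ₁ cos φ₂ cos Δλ )
  = atan2(-0.1656, +0.8627) = 349.13°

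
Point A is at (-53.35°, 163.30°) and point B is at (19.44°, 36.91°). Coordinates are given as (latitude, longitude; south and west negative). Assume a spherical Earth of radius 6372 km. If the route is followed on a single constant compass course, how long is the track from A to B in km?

Rhumb course C = atan2(Δλ, Δψ) with Δψ = ln[tan(π/4+φ₂/2)/tan(π/4+φ₁/2)] = +1.4510, Δλ = -2.2059 → C = 303.34°
d = R·|Δφ| / |cos C| = 6372·1.27043 / 0.54955 = 14730 km

14730 km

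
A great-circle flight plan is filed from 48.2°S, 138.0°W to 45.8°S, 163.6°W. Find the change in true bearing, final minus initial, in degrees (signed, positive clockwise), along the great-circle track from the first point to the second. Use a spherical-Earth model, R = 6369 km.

+18.9°

At departure: θ₁ = atan2(sin Δλ cos φ₂, cos φ₁ sin φ₂ − sin φ₁ cos φ₂ cos Δλ) = 268.26°
At arrival: θ₂ = atan2(sin Δλ cos φ₁, −cos φ₂ sin φ₁ + sin φ₂ cos φ₁ cos Δλ) = 287.13°
Δθ = θ₂ − θ₁ = +18.9°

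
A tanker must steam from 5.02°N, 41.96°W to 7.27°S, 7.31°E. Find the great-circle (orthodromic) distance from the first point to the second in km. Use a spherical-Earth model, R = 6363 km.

5628 km

cos σ = sin φ₁ sin φ₂ + cos φ₁ cos φ₂ cos Δλ
      = sin(5.02°)sin(-7.27°) + cos(5.02°)cos(-7.27°)cos(49.27°) = 0.6337
σ = 50.677° → d = Rσ = 6363·0.88448 = 5628 km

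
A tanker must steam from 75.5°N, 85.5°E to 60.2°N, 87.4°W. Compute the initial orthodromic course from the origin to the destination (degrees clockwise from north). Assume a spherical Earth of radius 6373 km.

354.9°

θ = atan2( sin Δλ·cos φ₂ ,  cos φ₁ sin φ₂ − sin φ₁ cos φ₂ cos Δλ )
  = atan2(-0.0614, +0.6947) = 354.95°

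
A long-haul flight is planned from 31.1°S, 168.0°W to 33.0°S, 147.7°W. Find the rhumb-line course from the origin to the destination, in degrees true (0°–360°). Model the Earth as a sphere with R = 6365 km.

Δψ = ln[tan(π/4+φ₂/2)/tan(π/4+φ₁/2)] = -0.0391
Δλ = +0.3543 rad (taken the short way round)
course = atan2(Δλ, Δψ) = 96.30°

96.3°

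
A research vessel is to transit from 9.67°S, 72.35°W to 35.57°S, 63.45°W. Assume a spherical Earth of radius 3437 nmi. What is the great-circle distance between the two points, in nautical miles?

cos σ = sin φ₁ sin φ₂ + cos φ₁ cos φ₂ cos Δλ
      = sin(-9.67°)sin(-35.57°) + cos(-9.67°)cos(-35.57°)cos(8.90°) = 0.8899
σ = 27.139° → d = Rσ = 3437·0.47366 = 1628 nmi

1628 nmi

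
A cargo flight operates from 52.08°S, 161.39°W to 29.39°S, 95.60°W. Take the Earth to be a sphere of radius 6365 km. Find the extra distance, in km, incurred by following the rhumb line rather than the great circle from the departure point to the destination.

153 km

Great circle: cos σ = sin φ₁ sin φ₂ + cos φ₁ cos φ₂ cos Δλ,  σ = 0.9189 rad → d_gc = 5848.6 km
Rhumb line: Δψ = +0.5314, q = Δφ/Δψ = 0.7453, d_rh = R√(Δφ²+q²Δλ²) = 6001.8 km
Excess = 6001.8 − 5848.6 = 153.2 ≈ 153 km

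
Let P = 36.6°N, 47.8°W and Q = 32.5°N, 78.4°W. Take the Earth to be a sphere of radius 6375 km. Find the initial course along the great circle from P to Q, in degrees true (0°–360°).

N = sin Δλ·cos φ₂ = -0.4293;  D = cos φ₁ sin φ₂ − sin φ₁ cos φ₂ cos Δλ = -0.0015
initial course = atan2(N, D) = 269.80°

269.8°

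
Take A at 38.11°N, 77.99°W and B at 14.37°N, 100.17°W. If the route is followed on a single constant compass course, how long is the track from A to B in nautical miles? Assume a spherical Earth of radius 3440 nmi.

1851 nmi

Rhumb course C = atan2(Δλ, Δψ) with Δψ = ln[tan(π/4+φ₂/2)/tan(π/4+φ₁/2)] = -0.4670, Δλ = -0.3871 → C = 219.66°
d = R·|Δφ| / |cos C| = 3440·0.41434 / 0.76985 = 1851 nmi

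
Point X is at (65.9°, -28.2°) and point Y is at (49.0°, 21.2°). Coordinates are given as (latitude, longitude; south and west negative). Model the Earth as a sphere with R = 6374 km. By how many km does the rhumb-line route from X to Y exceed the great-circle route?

77 km

Great circle: cos σ = sin φ₁ sin φ₂ + cos φ₁ cos φ₂ cos Δλ,  σ = 0.5291 rad → d_gc = 3372.5 km
Rhumb line: Δψ = -0.5605, q = Δφ/Δψ = 0.5263, d_rh = R√(Δφ²+q²Δλ²) = 3449.6 km
Excess = 3449.6 − 3372.5 = 77.1 ≈ 77 km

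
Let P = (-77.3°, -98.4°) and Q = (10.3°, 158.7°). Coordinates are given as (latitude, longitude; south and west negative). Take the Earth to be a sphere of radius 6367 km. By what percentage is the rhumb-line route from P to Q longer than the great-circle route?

6.7%

Great circle: σ = 1.7954 rad → d_gc = Rσ = 11431.3 km
Rhumb: Δφ = +1.5289, Δλ = -1.7959, Δψ = +2.3764, q = Δφ/Δψ = 0.6434 → d_rh = R√(Δφ²+q²Δλ²) = 12201.8 km
Excess = (12201.8 − 11431.3) / 11431.3 = 770.5 / 11431.3 = 6.74% ≈ 6.7%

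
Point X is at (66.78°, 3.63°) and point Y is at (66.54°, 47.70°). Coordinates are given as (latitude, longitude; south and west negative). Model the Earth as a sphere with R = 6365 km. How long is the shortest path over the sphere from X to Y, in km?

1899 km

Haversine: a = sin²(Δφ/2)+cos φ₁ cos φ₂ sin²(Δλ/2) = 0.02210;  σ = 2·atan2(√a,√(1−a))
σ = 17.098° → d = Rσ = 6365·0.29841 = 1899 km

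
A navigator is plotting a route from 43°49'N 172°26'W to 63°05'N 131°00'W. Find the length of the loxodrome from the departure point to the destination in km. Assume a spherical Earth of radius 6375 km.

Δψ = ln[tan(π/4+φ₂/2)/tan(π/4+φ₁/2)] = +0.5775;  Δφ = +0.3363 rad,  Δλ = +0.7231 rad
q = Δφ/Δψ = 0.5822
d = R·√(Δφ² + q²Δλ²) = 6375·0.53885 = 3435 km

3435 km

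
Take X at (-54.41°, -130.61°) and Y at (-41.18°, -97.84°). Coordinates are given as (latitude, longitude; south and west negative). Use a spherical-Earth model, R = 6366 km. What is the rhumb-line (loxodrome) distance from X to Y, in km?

Rhumb course C = atan2(Δλ, Δψ) with Δψ = ln[tan(π/4+φ₂/2)/tan(π/4+φ₁/2)] = +0.3464, Δλ = +0.5719 → C = 58.80°
d = R·|Δφ| / |cos C| = 6366·0.23091 / 0.51803 = 2838 km

2838 km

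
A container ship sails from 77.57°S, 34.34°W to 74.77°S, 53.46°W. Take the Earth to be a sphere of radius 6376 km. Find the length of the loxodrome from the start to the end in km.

595 km

Rhumb course C = atan2(Δλ, Δψ) with Δψ = ln[tan(π/4+φ₂/2)/tan(π/4+φ₁/2)] = +0.2051, Δλ = -0.3337 → C = 301.58°
d = R·|Δφ| / |cos C| = 6376·0.04887 / 0.52368 = 595 km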